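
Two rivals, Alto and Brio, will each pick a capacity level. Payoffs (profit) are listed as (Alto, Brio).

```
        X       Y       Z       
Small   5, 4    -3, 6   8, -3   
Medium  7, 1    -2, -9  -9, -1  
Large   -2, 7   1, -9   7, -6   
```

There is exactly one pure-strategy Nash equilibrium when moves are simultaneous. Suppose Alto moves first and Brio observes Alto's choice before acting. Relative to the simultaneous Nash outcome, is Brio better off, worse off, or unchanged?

unchanged

Work backward from Brio's decision.
- Small: Brio compares 4, 6, -3 and picks Y; Alto would get -3.
- Medium: Brio compares 1, -9, -1 and picks X; Alto would get 7.
- Large: Brio compares 7, -9, -6 and picks X; Alto would get -2.
Alto's induced payoffs are -3, 7, -2, so Alto commits to Medium. Subgame-perfect outcome: (Medium, X) with payoffs (7, 1).
Under simultaneous play:
Alto's best replies: X→Medium; Y→Large; Z→Small.
Brio's best replies: Small→Y; Medium→X; Large→X.
The unique mutual best reply is (Medium, X), giving (7, 1).
Brio earns 1 sequentially versus 1 at the Nash outcome: unchanged.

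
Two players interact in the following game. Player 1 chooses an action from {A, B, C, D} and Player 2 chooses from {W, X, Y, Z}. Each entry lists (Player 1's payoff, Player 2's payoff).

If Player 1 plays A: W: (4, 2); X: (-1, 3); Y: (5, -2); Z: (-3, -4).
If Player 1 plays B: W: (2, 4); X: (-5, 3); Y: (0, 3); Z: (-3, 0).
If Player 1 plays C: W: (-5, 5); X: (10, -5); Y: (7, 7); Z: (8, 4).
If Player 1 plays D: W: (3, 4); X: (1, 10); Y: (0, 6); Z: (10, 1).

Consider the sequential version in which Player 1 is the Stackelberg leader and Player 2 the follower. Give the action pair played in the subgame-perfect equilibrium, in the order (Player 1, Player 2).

Solve by backward induction (Player 1 leads).
- A: Player 2 compares 2, 3, -2, -4 and picks X; Player 1 would get -1.
- B: Player 2 compares 4, 3, 3, 0 and picks W; Player 1 would get 2.
- C: Player 2 compares 5, -5, 7, 4 and picks Y; Player 1 would get 7.
- D: Player 2 compares 4, 10, 6, 1 and picks X; Player 1 would get 1.
Maximizing over -1, 2, 7, 1, Player 1 chooses C. Subgame-perfect outcome: (C, Y) with payoffs (7, 7).

(C, Y)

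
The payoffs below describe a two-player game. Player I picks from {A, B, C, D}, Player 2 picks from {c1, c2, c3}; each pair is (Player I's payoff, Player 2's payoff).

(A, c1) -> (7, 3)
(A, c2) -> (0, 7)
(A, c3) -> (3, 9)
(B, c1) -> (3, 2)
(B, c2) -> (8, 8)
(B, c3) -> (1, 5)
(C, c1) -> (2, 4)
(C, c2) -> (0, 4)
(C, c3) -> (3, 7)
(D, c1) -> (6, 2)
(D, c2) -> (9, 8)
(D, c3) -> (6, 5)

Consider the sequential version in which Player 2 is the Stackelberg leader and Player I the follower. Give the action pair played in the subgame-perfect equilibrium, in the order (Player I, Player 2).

(D, c2)

Solve by backward induction (Player 2 leads).
- c1: Player I compares 7, 3, 2, 6 and picks A; Player 2 would get 3.
- c2: Player I compares 0, 8, 0, 9 and picks D; Player 2 would get 8.
- c3: Player I compares 3, 1, 3, 6 and picks D; Player 2 would get 5.
Maximizing over 3, 8, 5, Player 2 chooses c2. Subgame-perfect outcome: (D, c2) with payoffs (9, 8).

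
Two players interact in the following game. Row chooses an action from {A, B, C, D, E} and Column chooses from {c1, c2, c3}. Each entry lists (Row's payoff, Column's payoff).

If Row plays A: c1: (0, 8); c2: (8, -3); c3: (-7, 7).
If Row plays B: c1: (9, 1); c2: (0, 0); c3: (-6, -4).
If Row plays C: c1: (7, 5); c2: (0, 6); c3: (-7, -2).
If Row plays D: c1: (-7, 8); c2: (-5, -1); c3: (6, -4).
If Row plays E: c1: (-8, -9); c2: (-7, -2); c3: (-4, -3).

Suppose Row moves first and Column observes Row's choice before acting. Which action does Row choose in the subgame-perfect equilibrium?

Backward induction with Row moving first.
- A → Column plays c1 (best of 8, -3, 7); Row gets 0.
- B → Column plays c1 (best of 1, 0, -4); Row gets 9.
- C → Column plays c2 (best of 5, 6, -2); Row gets 0.
- D → Column plays c1 (best of 8, -1, -4); Row gets -7.
- E → Column plays c2 (best of -9, -2, -3); Row gets -7.
Row's induced payoffs are 0, 9, 0, -7, -7, so Row commits to B. Subgame-perfect outcome: (B, c1) with payoffs (9, 1).

B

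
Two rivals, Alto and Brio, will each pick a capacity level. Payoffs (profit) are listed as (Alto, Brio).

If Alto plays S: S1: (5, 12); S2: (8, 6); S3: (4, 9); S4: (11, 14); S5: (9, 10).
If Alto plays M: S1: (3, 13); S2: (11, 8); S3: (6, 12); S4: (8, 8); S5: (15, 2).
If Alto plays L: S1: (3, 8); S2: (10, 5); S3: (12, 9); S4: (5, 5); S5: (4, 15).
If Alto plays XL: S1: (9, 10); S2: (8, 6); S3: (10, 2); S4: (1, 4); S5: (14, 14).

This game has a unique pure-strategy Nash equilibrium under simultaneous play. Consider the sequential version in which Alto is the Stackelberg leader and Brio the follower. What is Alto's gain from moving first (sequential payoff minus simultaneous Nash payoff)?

3

Brio best-responds to each possible Alto move:
- S → Brio plays S4 (best of 12, 6, 9, 14, 10); Alto gets 11.
- M → Brio plays S1 (best of 13, 8, 12, 8, 2); Alto gets 3.
- L → Brio plays S5 (best of 8, 5, 9, 5, 15); Alto gets 4.
- XL → Brio plays S5 (best of 10, 6, 2, 4, 14); Alto gets 14.
Among 11, 3, 4, 14, the best is 14 at XL. Subgame-perfect outcome: (XL, S5) with payoffs (14, 14).
For the simultaneous game, intersect best replies.
Alto's best replies: S1→XL; S2→M; S3→L; S4→S; S5→M.
Brio's best replies: S→S4; M→S1; L→S5; XL→S5.
The unique mutual best reply is (S, S4), giving (11, 14).
Alto's commitment gain: 14 − 11 = 3.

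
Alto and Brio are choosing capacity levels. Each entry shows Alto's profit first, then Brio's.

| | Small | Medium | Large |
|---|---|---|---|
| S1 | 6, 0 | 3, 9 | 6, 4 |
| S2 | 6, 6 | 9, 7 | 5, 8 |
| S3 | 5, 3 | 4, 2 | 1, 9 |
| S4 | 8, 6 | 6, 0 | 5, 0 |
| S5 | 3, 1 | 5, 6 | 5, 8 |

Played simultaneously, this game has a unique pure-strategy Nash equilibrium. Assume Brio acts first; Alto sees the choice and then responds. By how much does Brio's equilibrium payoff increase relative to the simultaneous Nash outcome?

1

Backward induction with Brio moving first.
- Small → Alto plays S4 (best of 6, 6, 5, 8, 3); Brio gets 6.
- Medium → Alto plays S2 (best of 3, 9, 4, 6, 5); Brio gets 7.
- Large → Alto plays S1 (best of 6, 5, 1, 5, 5); Brio gets 4.
Maximizing over 6, 7, 4, Brio chooses Medium. Subgame-perfect outcome: (S2, Medium) with payoffs (9, 7).
Under simultaneous play:
Alto's best replies: Small→S4; Medium→S2; Large→S1.
Brio's best replies: S1→Medium; S2→Large; S3→Large; S4→Small; S5→Large.
Only (S4, Small) has each player best-responding; Nash payoffs (8, 6).
Brio's commitment gain: 7 − 6 = 1.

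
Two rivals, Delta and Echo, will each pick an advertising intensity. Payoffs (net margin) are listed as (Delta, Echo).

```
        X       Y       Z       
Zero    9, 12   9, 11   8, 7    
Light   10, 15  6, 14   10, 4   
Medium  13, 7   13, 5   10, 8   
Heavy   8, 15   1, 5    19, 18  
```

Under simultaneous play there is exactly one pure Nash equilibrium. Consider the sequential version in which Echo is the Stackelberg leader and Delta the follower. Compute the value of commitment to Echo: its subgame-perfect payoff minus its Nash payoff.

0

Backward induction with Echo moving first.
- X: BR = Medium, leader payoff 7.
- Y: BR = Medium, leader payoff 5.
- Z: BR = Heavy, leader payoff 18.
Maximizing over 7, 5, 18, Echo chooses Z. Subgame-perfect outcome: (Heavy, Z) with payoffs (19, 18).
Now find the simultaneous Nash equilibrium.
Delta's best replies: X→Medium; Y→Medium; Z→Heavy.
Echo's best replies: Zero→X; Light→X; Medium→Z; Heavy→Z.
Only (Heavy, Z) has each player best-responding; Nash payoffs (19, 18).
Echo's commitment gain: 18 − 18 = 0.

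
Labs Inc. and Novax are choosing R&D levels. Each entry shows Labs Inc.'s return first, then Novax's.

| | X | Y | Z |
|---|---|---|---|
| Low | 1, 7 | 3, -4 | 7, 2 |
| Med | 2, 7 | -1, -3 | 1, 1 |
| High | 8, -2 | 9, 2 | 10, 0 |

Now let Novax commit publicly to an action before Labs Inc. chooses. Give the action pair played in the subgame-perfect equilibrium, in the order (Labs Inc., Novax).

Labs Inc. best-responds to each possible Novax move:
- X: BR = High, leader payoff -2.
- Y: BR = High, leader payoff 2.
- Z: BR = High, leader payoff 0.
Novax's induced payoffs are -2, 2, 0, so Novax commits to Y. Subgame-perfect outcome: (High, Y) with payoffs (9, 2).

(High, Y)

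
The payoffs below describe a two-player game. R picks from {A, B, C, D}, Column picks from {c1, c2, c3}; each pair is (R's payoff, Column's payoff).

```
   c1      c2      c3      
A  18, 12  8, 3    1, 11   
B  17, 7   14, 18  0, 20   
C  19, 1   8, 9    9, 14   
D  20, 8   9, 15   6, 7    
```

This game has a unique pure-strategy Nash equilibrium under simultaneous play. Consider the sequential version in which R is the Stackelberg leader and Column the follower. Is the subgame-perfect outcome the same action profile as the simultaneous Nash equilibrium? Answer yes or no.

no

Column best-responds to each possible R move:
- A: BR = c1, leader payoff 18.
- B: BR = c3, leader payoff 0.
- C: BR = c3, leader payoff 9.
- D: BR = c2, leader payoff 9.
Maximizing over 18, 0, 9, 9, R chooses A. Subgame-perfect outcome: (A, c1) with payoffs (18, 12).
For the simultaneous game, intersect best replies.
R's best replies: c1→D; c2→B; c3→C.
Column's best replies: A→c1; B→c3; C→c3; D→c2.
Only (C, c3) has each player best-responding; Nash payoffs (9, 14).
Sequential outcome (A, c1) differs from the Nash profile (C, c3).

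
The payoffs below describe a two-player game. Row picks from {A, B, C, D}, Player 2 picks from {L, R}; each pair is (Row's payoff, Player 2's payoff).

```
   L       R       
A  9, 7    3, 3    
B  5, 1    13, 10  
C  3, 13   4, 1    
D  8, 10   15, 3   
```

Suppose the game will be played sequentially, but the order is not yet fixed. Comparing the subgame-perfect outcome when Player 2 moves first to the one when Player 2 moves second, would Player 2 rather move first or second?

If Row leads: Player 2's best replies are A→L, B→R, C→L, D→L; Row's induced payoffs 9, 13, 3, 8; outcome (B, R), payoffs (13, 10).
If Player 2 leads: Row's best replies are L→A, R→D; Player 2's induced payoffs 7, 3; outcome (A, L), payoffs (9, 7).
Player 2 gets 7 moving first and 10 moving second, so Player 2 prefers to move second.

second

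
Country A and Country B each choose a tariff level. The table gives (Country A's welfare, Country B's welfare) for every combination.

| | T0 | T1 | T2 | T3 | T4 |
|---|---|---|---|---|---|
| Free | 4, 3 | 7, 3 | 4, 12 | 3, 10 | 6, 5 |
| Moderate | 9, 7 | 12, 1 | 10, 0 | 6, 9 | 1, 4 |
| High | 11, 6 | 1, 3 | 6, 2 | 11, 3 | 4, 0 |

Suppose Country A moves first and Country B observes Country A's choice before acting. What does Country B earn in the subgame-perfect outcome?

Backward induction with Country A moving first.
- Free: Country B compares 3, 3, 12, 10, 5 and picks T2; Country A would get 4.
- Moderate: Country B compares 7, 1, 0, 9, 4 and picks T3; Country A would get 6.
- High: Country B compares 6, 3, 2, 3, 0 and picks T0; Country A would get 11.
Maximizing over 4, 6, 11, Country A chooses High. Subgame-perfect outcome: (High, T0) with payoffs (11, 6).

6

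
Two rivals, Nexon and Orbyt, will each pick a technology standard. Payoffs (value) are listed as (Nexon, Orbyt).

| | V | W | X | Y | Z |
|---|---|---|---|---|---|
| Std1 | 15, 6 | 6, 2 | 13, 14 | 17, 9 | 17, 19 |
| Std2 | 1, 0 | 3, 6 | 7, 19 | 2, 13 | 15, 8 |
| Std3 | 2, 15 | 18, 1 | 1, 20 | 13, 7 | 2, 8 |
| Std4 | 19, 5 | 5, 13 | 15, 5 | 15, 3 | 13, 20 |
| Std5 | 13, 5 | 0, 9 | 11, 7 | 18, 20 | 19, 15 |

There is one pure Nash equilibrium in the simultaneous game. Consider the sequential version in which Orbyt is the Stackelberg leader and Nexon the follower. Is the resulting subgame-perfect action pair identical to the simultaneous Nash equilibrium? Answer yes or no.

yes

Work backward from Nexon's decision.
- V: BR = Std4, leader payoff 5.
- W: BR = Std3, leader payoff 1.
- X: BR = Std4, leader payoff 5.
- Y: BR = Std5, leader payoff 20.
- Z: BR = Std5, leader payoff 15.
Maximizing over 5, 1, 5, 20, 15, Orbyt chooses Y. Subgame-perfect outcome: (Std5, Y) with payoffs (18, 20).
For the simultaneous game, intersect best replies.
Nexon's best replies: V→Std4; W→Std3; X→Std4; Y→Std5; Z→Std5.
Orbyt's best replies: Std1→Z; Std2→X; Std3→X; Std4→Z; Std5→Y.
Only (Std5, Y) has each player best-responding; Nash payoffs (18, 20).
Sequential outcome (Std5, Y) coincides with the Nash profile (Std5, Y).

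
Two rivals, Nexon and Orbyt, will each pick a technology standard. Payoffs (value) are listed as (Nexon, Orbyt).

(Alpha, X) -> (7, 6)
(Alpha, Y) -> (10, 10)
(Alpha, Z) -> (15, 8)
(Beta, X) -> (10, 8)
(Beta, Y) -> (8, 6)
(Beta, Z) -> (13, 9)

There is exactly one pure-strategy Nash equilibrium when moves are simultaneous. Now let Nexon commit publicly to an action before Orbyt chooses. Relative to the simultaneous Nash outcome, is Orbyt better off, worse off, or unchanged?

Solve by backward induction (Nexon leads).
- Alpha: Orbyt compares 6, 10, 8 and picks Y; Nexon would get 10.
- Beta: Orbyt compares 8, 6, 9 and picks Z; Nexon would get 13.
Maximizing over 10, 13, Nexon chooses Beta. Subgame-perfect outcome: (Beta, Z) with payoffs (13, 9).
For the simultaneous game, intersect best replies.
Nexon's best replies: X→Beta; Y→Alpha; Z→Alpha.
Orbyt's best replies: Alpha→Y; Beta→Z.
The unique mutual best reply is (Alpha, Y), giving (10, 10).
Orbyt earns 9 sequentially versus 10 at the Nash outcome: worse off.

worse off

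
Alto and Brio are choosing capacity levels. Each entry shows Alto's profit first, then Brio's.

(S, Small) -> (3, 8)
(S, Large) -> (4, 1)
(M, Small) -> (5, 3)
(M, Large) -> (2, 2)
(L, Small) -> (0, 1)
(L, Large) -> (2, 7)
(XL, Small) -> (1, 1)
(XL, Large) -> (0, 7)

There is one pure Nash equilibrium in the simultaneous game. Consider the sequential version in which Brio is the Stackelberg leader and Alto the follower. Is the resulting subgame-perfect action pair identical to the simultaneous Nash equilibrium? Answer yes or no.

Alto best-responds to each possible Brio move:
- Small: Alto compares 3, 5, 0, 1 and picks M; Brio would get 3.
- Large: Alto compares 4, 2, 2, 0 and picks S; Brio would get 1.
Brio's induced payoffs are 3, 1, so Brio commits to Small. Subgame-perfect outcome: (M, Small) with payoffs (5, 3).
Under simultaneous play:
Alto's best replies: Small→M; Large→S.
Brio's best replies: S→Small; M→Small; L→Large; XL→Large.
Only (M, Small) has each player best-responding; Nash payoffs (5, 3).
Sequential outcome (M, Small) coincides with the Nash profile (M, Small).

yes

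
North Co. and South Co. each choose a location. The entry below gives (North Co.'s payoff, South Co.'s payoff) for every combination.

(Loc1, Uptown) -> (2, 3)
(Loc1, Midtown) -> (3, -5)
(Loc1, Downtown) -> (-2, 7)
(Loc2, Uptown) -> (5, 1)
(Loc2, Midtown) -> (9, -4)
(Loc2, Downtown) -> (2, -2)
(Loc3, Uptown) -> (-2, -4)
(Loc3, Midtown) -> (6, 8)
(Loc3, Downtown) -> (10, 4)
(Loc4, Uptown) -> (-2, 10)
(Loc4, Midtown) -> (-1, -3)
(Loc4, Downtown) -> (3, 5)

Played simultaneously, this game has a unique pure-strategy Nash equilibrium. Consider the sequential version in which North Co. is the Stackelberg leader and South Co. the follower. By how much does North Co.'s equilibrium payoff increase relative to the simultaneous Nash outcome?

1

South Co. best-responds to each possible North Co. move:
- Loc1 → South Co. plays Downtown (best of 3, -5, 7); North Co. gets -2.
- Loc2 → South Co. plays Uptown (best of 1, -4, -2); North Co. gets 5.
- Loc3 → South Co. plays Midtown (best of -4, 8, 4); North Co. gets 6.
- Loc4 → South Co. plays Uptown (best of 10, -3, 5); North Co. gets -2.
Maximizing over -2, 5, 6, -2, North Co. chooses Loc3. Subgame-perfect outcome: (Loc3, Midtown) with payoffs (6, 8).
Now find the simultaneous Nash equilibrium.
North Co.'s best replies: Uptown→Loc2; Midtown→Loc2; Downtown→Loc3.
South Co.'s best replies: Loc1→Downtown; Loc2→Uptown; Loc3→Midtown; Loc4→Uptown.
The unique mutual best reply is (Loc2, Uptown), giving (5, 1).
North Co.'s commitment gain: 6 − 5 = 1.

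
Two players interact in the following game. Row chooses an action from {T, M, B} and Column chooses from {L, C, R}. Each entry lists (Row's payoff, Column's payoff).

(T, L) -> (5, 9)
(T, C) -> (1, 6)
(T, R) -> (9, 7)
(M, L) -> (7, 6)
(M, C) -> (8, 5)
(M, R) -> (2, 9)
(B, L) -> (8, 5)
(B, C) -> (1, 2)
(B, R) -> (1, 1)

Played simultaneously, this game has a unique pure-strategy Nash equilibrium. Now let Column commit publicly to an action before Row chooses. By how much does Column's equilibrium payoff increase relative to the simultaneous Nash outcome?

Solve by backward induction (Column leads).
- L: BR = B, leader payoff 5.
- C: BR = M, leader payoff 5.
- R: BR = T, leader payoff 7.
Column's induced payoffs are 5, 5, 7, so Column commits to R. Subgame-perfect outcome: (T, R) with payoffs (9, 7).
Under simultaneous play:
Row's best replies: L→B; C→M; R→T.
Column's best replies: T→L; M→R; B→L.
The unique mutual best reply is (B, L), giving (8, 5).
Column's commitment gain: 7 − 5 = 2.

2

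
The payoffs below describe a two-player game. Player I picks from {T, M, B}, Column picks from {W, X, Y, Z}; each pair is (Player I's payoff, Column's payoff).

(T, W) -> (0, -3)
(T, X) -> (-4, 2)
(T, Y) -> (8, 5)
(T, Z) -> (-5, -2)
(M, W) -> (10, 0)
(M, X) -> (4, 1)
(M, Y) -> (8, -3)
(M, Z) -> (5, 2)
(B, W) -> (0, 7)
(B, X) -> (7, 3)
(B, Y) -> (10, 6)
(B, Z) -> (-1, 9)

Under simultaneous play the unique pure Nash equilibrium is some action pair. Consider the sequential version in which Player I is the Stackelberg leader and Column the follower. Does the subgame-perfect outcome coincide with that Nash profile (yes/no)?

no

Backward induction with Player I moving first.
- T → Column plays Y (best of -3, 2, 5, -2); Player I gets 8.
- M → Column plays Z (best of 0, 1, -3, 2); Player I gets 5.
- B → Column plays Z (best of 7, 3, 6, 9); Player I gets -1.
Maximizing over 8, 5, -1, Player I chooses T. Subgame-perfect outcome: (T, Y) with payoffs (8, 5).
Under simultaneous play:
Player I's best replies: W→M; X→B; Y→B; Z→M.
Column's best replies: T→Y; M→Z; B→Z.
The unique mutual best reply is (M, Z), giving (5, 2).
Sequential outcome (T, Y) differs from the Nash profile (M, Z).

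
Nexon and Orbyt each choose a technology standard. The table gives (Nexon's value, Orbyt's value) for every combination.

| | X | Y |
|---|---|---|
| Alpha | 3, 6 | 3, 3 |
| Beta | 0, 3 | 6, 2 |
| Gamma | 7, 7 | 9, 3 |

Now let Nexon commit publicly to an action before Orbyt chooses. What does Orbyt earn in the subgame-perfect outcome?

7

Orbyt best-responds to each possible Nexon move:
- Alpha: BR = X, leader payoff 3.
- Beta: BR = X, leader payoff 0.
- Gamma: BR = X, leader payoff 7.
Nexon's induced payoffs are 3, 0, 7, so Nexon commits to Gamma. Subgame-perfect outcome: (Gamma, X) with payoffs (7, 7).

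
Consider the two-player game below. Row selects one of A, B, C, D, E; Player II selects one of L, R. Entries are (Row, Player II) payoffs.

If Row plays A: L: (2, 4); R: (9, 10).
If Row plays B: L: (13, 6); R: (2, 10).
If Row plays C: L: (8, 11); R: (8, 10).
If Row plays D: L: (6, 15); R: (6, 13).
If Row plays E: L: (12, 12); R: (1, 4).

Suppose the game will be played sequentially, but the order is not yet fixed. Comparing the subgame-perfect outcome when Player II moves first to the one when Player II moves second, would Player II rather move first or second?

If Row leads: Player II's best replies are A→R, B→R, C→L, D→L, E→L; Row's induced payoffs 9, 2, 8, 6, 12; outcome (E, L), payoffs (12, 12).
If Player II leads: Row's best replies are L→B, R→A; Player II's induced payoffs 6, 10; outcome (A, R), payoffs (9, 10).
Player II gets 10 moving first and 12 moving second, so Player II prefers to move second.

second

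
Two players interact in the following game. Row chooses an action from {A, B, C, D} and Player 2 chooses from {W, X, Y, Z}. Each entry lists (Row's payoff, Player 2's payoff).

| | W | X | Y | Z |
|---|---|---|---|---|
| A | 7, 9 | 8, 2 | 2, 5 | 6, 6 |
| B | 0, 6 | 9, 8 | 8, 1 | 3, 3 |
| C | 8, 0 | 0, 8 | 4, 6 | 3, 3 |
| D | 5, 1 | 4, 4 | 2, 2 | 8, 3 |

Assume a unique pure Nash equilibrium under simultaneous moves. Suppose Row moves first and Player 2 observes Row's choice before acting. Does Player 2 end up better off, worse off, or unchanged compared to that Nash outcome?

Work backward from Player 2's decision.
- A: BR = W, leader payoff 7.
- B: BR = X, leader payoff 9.
- C: BR = X, leader payoff 0.
- D: BR = X, leader payoff 4.
Among 7, 9, 0, 4, the best is 9 at B. Subgame-perfect outcome: (B, X) with payoffs (9, 8).
For the simultaneous game, intersect best replies.
Row's best replies: W→C; X→B; Y→B; Z→D.
Player 2's best replies: A→W; B→X; C→X; D→X.
The unique mutual best reply is (B, X), giving (9, 8).
Player 2 earns 8 sequentially versus 8 at the Nash outcome: unchanged.

unchanged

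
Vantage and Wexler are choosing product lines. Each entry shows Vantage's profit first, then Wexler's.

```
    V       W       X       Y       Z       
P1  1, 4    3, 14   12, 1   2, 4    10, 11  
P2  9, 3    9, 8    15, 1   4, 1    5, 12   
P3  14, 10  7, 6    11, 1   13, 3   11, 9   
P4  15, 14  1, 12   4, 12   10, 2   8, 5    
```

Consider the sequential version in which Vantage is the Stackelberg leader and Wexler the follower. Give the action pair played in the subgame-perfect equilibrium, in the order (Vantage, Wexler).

(P4, V)

Work backward from Wexler's decision.
- P1: Wexler compares 4, 14, 1, 4, 11 and picks W; Vantage would get 3.
- P2: Wexler compares 3, 8, 1, 1, 12 and picks Z; Vantage would get 5.
- P3: Wexler compares 10, 6, 1, 3, 9 and picks V; Vantage would get 14.
- P4: Wexler compares 14, 12, 12, 2, 5 and picks V; Vantage would get 15.
Vantage's induced payoffs are 3, 5, 14, 15, so Vantage commits to P4. Subgame-perfect outcome: (P4, V) with payoffs (15, 14).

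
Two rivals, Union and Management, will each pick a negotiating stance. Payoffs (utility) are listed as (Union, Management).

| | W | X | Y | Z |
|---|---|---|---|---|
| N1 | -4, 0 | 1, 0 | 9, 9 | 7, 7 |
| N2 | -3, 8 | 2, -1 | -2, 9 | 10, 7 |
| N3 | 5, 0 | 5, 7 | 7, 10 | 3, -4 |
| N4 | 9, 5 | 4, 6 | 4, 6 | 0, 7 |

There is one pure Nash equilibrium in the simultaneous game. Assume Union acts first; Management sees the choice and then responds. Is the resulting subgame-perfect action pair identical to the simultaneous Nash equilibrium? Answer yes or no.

Backward induction with Union moving first.
- N1: BR = Y, leader payoff 9.
- N2: BR = Y, leader payoff -2.
- N3: BR = Y, leader payoff 7.
- N4: BR = Z, leader payoff 0.
Union's induced payoffs are 9, -2, 7, 0, so Union commits to N1. Subgame-perfect outcome: (N1, Y) with payoffs (9, 9).
For the simultaneous game, intersect best replies.
Union's best replies: W→N4; X→N3; Y→N1; Z→N2.
Management's best replies: N1→Y; N2→Y; N3→Y; N4→Z.
The unique mutual best reply is (N1, Y), giving (9, 9).
Sequential outcome (N1, Y) coincides with the Nash profile (N1, Y).

yes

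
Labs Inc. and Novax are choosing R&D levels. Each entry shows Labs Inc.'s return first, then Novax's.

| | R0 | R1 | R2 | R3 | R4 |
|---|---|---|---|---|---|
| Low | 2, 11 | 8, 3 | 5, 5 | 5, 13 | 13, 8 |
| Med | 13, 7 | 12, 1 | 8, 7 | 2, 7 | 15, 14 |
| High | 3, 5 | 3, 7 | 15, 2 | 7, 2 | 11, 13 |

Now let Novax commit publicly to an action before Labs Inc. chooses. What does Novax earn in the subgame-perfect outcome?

14

Solve by backward induction (Novax leads).
- R0: Labs Inc. compares 2, 13, 3 and picks Med; Novax would get 7.
- R1: Labs Inc. compares 8, 12, 3 and picks Med; Novax would get 1.
- R2: Labs Inc. compares 5, 8, 15 and picks High; Novax would get 2.
- R3: Labs Inc. compares 5, 2, 7 and picks High; Novax would get 2.
- R4: Labs Inc. compares 13, 15, 11 and picks Med; Novax would get 14.
Novax's induced payoffs are 7, 1, 2, 2, 14, so Novax commits to R4. Subgame-perfect outcome: (Med, R4) with payoffs (15, 14).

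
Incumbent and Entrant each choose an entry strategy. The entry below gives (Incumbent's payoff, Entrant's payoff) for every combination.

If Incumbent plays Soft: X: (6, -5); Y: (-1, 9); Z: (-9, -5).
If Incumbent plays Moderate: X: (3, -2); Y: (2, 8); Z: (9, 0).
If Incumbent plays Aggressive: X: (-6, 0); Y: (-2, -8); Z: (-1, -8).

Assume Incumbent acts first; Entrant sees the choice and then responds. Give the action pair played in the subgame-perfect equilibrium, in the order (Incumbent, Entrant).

Backward induction with Incumbent moving first.
- Soft: BR = Y, leader payoff -1.
- Moderate: BR = Y, leader payoff 2.
- Aggressive: BR = X, leader payoff -6.
Maximizing over -1, 2, -6, Incumbent chooses Moderate. Subgame-perfect outcome: (Moderate, Y) with payoffs (2, 8).

(Moderate, Y)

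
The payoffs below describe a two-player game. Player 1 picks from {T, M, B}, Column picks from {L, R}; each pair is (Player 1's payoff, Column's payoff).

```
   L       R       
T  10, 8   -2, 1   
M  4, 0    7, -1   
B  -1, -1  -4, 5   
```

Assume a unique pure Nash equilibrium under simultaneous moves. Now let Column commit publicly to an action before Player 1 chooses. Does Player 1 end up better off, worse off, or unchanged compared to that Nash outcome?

Solve by backward induction (Column leads).
- L → Player 1 plays T (best of 10, 4, -1); Column gets 8.
- R → Player 1 plays M (best of -2, 7, -4); Column gets -1.
Among 8, -1, the best is 8 at L. Subgame-perfect outcome: (T, L) with payoffs (10, 8).
Under simultaneous play:
Player 1's best replies: L→T; R→M.
Column's best replies: T→L; M→L; B→R.
The unique mutual best reply is (T, L), giving (10, 8).
Player 1 earns 10 sequentially versus 10 at the Nash outcome: unchanged.

unchanged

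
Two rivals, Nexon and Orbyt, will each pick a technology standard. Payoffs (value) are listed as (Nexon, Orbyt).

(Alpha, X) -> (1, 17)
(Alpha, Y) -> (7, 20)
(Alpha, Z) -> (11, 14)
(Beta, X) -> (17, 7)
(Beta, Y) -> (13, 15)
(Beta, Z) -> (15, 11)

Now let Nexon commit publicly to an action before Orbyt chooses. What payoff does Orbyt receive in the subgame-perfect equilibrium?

Work backward from Orbyt's decision.
- Alpha: Orbyt compares 17, 20, 14 and picks Y; Nexon would get 7.
- Beta: Orbyt compares 7, 15, 11 and picks Y; Nexon would get 13.
Among 7, 13, the best is 13 at Beta. Subgame-perfect outcome: (Beta, Y) with payoffs (13, 15).

15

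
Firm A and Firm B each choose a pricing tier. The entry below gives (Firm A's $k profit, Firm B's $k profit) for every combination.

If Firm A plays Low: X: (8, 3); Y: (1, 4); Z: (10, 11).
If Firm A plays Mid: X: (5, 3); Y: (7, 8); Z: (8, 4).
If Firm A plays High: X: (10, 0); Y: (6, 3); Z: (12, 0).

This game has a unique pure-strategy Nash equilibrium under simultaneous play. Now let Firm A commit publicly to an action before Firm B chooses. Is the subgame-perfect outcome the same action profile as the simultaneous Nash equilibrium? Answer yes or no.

Solve by backward induction (Firm A leads).
- Low: Firm B compares 3, 4, 11 and picks Z; Firm A would get 10.
- Mid: Firm B compares 3, 8, 4 and picks Y; Firm A would get 7.
- High: Firm B compares 0, 3, 0 and picks Y; Firm A would get 6.
Maximizing over 10, 7, 6, Firm A chooses Low. Subgame-perfect outcome: (Low, Z) with payoffs (10, 11).
For the simultaneous game, intersect best replies.
Firm A's best replies: X→High; Y→Mid; Z→High.
Firm B's best replies: Low→Z; Mid→Y; High→Y.
The unique mutual best reply is (Mid, Y), giving (7, 8).
Sequential outcome (Low, Z) differs from the Nash profile (Mid, Y).

no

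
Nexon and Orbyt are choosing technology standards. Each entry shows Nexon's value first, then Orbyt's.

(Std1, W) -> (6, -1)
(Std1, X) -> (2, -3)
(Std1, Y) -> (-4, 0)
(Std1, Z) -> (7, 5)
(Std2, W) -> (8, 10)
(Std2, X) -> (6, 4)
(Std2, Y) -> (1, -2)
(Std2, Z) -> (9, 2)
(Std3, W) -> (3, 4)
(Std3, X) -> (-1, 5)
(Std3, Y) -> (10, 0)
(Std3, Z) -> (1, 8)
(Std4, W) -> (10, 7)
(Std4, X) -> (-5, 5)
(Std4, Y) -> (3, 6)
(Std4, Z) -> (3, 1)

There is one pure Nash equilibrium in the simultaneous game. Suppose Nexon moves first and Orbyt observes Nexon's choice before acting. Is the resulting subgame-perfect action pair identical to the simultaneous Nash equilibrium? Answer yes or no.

yes

Orbyt best-responds to each possible Nexon move:
- Std1: BR = Z, leader payoff 7.
- Std2: BR = W, leader payoff 8.
- Std3: BR = Z, leader payoff 1.
- Std4: BR = W, leader payoff 10.
Nexon's induced payoffs are 7, 8, 1, 10, so Nexon commits to Std4. Subgame-perfect outcome: (Std4, W) with payoffs (10, 7).
Under simultaneous play:
Nexon's best replies: W→Std4; X→Std2; Y→Std3; Z→Std2.
Orbyt's best replies: Std1→Z; Std2→W; Std3→Z; Std4→W.
The unique mutual best reply is (Std4, W), giving (10, 7).
Sequential outcome (Std4, W) coincides with the Nash profile (Std4, W).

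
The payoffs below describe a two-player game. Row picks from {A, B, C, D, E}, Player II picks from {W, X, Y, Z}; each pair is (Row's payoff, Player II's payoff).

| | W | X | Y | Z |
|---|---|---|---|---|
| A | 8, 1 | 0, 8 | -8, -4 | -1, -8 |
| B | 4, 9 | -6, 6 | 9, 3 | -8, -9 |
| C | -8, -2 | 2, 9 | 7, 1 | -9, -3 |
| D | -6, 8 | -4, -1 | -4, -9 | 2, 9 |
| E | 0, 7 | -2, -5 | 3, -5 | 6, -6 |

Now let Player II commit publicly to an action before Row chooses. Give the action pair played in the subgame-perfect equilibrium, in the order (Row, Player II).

(C, X)

Solve by backward induction (Player II leads).
- W: BR = A, leader payoff 1.
- X: BR = C, leader payoff 9.
- Y: BR = B, leader payoff 3.
- Z: BR = E, leader payoff -6.
Player II's induced payoffs are 1, 9, 3, -6, so Player II commits to X. Subgame-perfect outcome: (C, X) with payoffs (2, 9).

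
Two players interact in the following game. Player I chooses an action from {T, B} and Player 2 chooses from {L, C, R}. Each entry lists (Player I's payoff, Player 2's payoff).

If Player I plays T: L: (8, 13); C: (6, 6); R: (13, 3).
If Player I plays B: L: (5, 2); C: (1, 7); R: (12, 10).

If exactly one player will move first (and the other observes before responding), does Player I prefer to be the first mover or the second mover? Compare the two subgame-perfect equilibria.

first

If Player I leads: Player 2's best replies are T→L, B→R; Player I's induced payoffs 8, 12; outcome (B, R), payoffs (12, 10).
If Player 2 leads: Player I's best replies are L→T, C→T, R→T; Player 2's induced payoffs 13, 6, 3; outcome (T, L), payoffs (8, 13).
Player I gets 12 moving first and 8 moving second, so Player I prefers to move first.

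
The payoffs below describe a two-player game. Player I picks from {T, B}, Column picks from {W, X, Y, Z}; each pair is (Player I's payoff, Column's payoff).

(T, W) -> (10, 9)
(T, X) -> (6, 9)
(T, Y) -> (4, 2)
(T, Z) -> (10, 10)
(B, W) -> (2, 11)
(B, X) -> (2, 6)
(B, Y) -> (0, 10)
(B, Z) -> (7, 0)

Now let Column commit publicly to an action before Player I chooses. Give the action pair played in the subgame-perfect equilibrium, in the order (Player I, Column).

Backward induction with Column moving first.
- W: Player I compares 10, 2 and picks T; Column would get 9.
- X: Player I compares 6, 2 and picks T; Column would get 9.
- Y: Player I compares 4, 0 and picks T; Column would get 2.
- Z: Player I compares 10, 7 and picks T; Column would get 10.
Maximizing over 9, 9, 2, 10, Column chooses Z. Subgame-perfect outcome: (T, Z) with payoffs (10, 10).

(T, Z)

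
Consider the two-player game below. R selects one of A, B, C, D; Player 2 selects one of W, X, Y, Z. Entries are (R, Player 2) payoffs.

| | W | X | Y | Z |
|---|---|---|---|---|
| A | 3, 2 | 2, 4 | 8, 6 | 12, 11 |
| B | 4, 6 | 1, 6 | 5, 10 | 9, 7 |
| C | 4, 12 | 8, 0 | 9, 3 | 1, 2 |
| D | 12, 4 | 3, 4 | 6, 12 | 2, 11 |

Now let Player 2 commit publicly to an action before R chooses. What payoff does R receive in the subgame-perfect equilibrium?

Work backward from R's decision.
- W: R compares 3, 4, 4, 12 and picks D; Player 2 would get 4.
- X: R compares 2, 1, 8, 3 and picks C; Player 2 would get 0.
- Y: R compares 8, 5, 9, 6 and picks C; Player 2 would get 3.
- Z: R compares 12, 9, 1, 2 and picks A; Player 2 would get 11.
Maximizing over 4, 0, 3, 11, Player 2 chooses Z. Subgame-perfect outcome: (A, Z) with payoffs (12, 11).

12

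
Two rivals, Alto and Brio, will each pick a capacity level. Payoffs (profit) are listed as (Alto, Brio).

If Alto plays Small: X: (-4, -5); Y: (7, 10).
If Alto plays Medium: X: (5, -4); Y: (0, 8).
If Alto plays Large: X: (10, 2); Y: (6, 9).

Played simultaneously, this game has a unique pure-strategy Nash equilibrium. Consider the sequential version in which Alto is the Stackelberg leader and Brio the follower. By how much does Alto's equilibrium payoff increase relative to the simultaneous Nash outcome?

0

Brio best-responds to each possible Alto move:
- Small → Brio plays Y (best of -5, 10); Alto gets 7.
- Medium → Brio plays Y (best of -4, 8); Alto gets 0.
- Large → Brio plays Y (best of 2, 9); Alto gets 6.
Among 7, 0, 6, the best is 7 at Small. Subgame-perfect outcome: (Small, Y) with payoffs (7, 10).
Now find the simultaneous Nash equilibrium.
Alto's best replies: X→Large; Y→Small.
Brio's best replies: Small→Y; Medium→Y; Large→Y.
The unique mutual best reply is (Small, Y), giving (7, 10).
Alto's commitment gain: 7 − 7 = 0.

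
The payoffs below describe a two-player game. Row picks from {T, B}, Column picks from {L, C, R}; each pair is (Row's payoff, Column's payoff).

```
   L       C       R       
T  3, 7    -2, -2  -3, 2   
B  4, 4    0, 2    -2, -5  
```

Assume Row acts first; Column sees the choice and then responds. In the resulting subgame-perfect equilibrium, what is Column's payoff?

4

Backward induction with Row moving first.
- T: Column compares 7, -2, 2 and picks L; Row would get 3.
- B: Column compares 4, 2, -5 and picks L; Row would get 4.
Row's induced payoffs are 3, 4, so Row commits to B. Subgame-perfect outcome: (B, L) with payoffs (4, 4).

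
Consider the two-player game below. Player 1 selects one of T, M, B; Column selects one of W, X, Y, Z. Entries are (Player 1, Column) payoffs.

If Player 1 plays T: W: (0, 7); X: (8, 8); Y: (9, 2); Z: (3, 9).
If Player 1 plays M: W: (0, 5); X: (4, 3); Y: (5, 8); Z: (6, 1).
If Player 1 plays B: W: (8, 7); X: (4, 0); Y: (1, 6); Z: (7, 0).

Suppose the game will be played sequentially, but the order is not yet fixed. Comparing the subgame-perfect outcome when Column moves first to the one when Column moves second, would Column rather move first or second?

If Player 1 leads: Column's best replies are T→Z, M→Y, B→W; Player 1's induced payoffs 3, 5, 8; outcome (B, W), payoffs (8, 7).
If Column leads: Player 1's best replies are W→B, X→T, Y→T, Z→B; Column's induced payoffs 7, 8, 2, 0; outcome (T, X), payoffs (8, 8).
Column gets 8 moving first and 7 moving second, so Column prefers to move first.

first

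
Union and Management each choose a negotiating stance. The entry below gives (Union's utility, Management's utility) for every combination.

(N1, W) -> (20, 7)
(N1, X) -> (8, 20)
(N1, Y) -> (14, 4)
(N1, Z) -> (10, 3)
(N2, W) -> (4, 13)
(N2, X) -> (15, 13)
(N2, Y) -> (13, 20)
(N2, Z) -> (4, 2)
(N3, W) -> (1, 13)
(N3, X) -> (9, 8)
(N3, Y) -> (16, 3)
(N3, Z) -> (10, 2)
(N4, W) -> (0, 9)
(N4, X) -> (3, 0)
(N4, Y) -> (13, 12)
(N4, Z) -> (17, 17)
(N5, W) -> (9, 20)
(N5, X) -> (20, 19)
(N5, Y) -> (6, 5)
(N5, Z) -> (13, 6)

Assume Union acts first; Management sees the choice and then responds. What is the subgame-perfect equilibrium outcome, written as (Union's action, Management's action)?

Management best-responds to each possible Union move:
- N1 → Management plays X (best of 7, 20, 4, 3); Union gets 8.
- N2 → Management plays Y (best of 13, 13, 20, 2); Union gets 13.
- N3 → Management plays W (best of 13, 8, 3, 2); Union gets 1.
- N4 → Management plays Z (best of 9, 0, 12, 17); Union gets 17.
- N5 → Management plays W (best of 20, 19, 5, 6); Union gets 9.
Union's induced payoffs are 8, 13, 1, 17, 9, so Union commits to N4. Subgame-perfect outcome: (N4, Z) with payoffs (17, 17).

(N4, Z)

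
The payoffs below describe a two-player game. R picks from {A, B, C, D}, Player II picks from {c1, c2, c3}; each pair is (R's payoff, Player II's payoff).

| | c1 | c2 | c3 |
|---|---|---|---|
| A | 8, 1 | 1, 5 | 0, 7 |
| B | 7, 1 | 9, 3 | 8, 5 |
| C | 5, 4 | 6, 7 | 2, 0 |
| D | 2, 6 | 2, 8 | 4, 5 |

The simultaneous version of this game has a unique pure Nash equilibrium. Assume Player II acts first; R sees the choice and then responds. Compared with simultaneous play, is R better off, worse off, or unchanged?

R best-responds to each possible Player II move:
- c1 → R plays A (best of 8, 7, 5, 2); Player II gets 1.
- c2 → R plays B (best of 1, 9, 6, 2); Player II gets 3.
- c3 → R plays B (best of 0, 8, 2, 4); Player II gets 5.
Maximizing over 1, 3, 5, Player II chooses c3. Subgame-perfect outcome: (B, c3) with payoffs (8, 5).
Now find the simultaneous Nash equilibrium.
R's best replies: c1→A; c2→B; c3→B.
Player II's best replies: A→c3; B→c3; C→c2; D→c2.
The unique mutual best reply is (B, c3), giving (8, 5).
R earns 8 sequentially versus 8 at the Nash outcome: unchanged.

unchanged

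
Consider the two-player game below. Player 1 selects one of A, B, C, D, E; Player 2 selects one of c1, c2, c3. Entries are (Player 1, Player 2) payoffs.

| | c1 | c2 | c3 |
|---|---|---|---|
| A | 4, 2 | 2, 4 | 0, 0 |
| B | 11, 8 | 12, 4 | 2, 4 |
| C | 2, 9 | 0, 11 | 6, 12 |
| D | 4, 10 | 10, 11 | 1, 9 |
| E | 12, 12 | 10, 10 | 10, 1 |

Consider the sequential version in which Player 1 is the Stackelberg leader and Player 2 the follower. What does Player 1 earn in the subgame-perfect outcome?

Backward induction with Player 1 moving first.
- A → Player 2 plays c2 (best of 2, 4, 0); Player 1 gets 2.
- B → Player 2 plays c1 (best of 8, 4, 4); Player 1 gets 11.
- C → Player 2 plays c3 (best of 9, 11, 12); Player 1 gets 6.
- D → Player 2 plays c2 (best of 10, 11, 9); Player 1 gets 10.
- E → Player 2 plays c1 (best of 12, 10, 1); Player 1 gets 12.
Player 1's induced payoffs are 2, 11, 6, 10, 12, so Player 1 commits to E. Subgame-perfect outcome: (E, c1) with payoffs (12, 12).

12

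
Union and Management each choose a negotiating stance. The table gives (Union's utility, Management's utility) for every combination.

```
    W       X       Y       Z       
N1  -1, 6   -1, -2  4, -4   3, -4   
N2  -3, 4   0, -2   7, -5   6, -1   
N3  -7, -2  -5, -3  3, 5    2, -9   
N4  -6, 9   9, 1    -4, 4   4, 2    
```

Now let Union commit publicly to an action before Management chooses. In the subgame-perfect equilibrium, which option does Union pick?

Work backward from Management's decision.
- N1 → Management plays W (best of 6, -2, -4, -4); Union gets -1.
- N2 → Management plays W (best of 4, -2, -5, -1); Union gets -3.
- N3 → Management plays Y (best of -2, -3, 5, -9); Union gets 3.
- N4 → Management plays W (best of 9, 1, 4, 2); Union gets -6.
Maximizing over -1, -3, 3, -6, Union chooses N3. Subgame-perfect outcome: (N3, Y) with payoffs (3, 5).

N3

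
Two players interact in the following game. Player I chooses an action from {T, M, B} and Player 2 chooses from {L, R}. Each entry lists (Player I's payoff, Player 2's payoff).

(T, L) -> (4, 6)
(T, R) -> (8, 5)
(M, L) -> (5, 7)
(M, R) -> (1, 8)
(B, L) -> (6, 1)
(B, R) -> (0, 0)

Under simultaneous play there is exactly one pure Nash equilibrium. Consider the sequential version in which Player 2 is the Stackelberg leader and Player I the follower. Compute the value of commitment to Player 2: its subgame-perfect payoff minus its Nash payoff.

Player I best-responds to each possible Player 2 move:
- L → Player I plays B (best of 4, 5, 6); Player 2 gets 1.
- R → Player I plays T (best of 8, 1, 0); Player 2 gets 5.
Player 2's induced payoffs are 1, 5, so Player 2 commits to R. Subgame-perfect outcome: (T, R) with payoffs (8, 5).
Now find the simultaneous Nash equilibrium.
Player I's best replies: L→B; R→T.
Player 2's best replies: T→L; M→R; B→L.
The unique mutual best reply is (B, L), giving (6, 1).
Player 2's commitment gain: 5 − 1 = 4.

4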